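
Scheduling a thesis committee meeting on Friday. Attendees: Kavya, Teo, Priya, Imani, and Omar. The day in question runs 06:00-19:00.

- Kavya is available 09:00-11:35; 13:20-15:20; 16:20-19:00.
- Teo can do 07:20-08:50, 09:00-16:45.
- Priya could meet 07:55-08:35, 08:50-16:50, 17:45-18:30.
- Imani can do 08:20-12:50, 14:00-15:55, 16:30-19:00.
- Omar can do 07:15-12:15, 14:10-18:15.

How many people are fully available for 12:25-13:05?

2

Teo and Priya can make the full 12:25-13:05 slot — that's 2.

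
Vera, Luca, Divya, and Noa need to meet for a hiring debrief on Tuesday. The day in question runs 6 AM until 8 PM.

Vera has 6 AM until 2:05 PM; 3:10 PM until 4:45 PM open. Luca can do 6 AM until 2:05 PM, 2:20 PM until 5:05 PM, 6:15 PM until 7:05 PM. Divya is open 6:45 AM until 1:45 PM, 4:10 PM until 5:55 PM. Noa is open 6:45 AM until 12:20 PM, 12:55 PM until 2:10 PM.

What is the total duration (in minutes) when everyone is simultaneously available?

385

Vera ∩ Luca: 06:00-14:05, 15:10-16:45.
Vera ∩ Luca ∩ Divya: 06:45-13:45, 16:10-16:45.
Vera ∩ Luca ∩ Divya ∩ Noa: 06:45-12:20, 12:55-13:45.
Summing the common windows: 335 + 50 = 385 minutes.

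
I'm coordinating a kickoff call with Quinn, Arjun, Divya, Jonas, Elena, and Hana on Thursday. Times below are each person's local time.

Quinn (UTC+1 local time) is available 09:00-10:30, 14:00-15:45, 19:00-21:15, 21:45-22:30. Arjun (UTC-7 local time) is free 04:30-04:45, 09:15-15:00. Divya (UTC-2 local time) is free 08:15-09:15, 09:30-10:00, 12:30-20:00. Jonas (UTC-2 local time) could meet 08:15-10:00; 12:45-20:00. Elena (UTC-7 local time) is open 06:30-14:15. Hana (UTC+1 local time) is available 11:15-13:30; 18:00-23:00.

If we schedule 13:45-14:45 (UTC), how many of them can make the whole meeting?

2

Quinn in UTC: 08:00-09:30, 13:00-14:45, 18:00-20:15, 20:45-21:30 (subtract 1h to convert from UTC+1).
Arjun in UTC: 11:30-11:45, 16:15-22:00 (add 7h to convert from UTC-7).
Divya in UTC: 10:15-11:15, 11:30-12:00, 14:30-22:00 (add 2h to convert from UTC-2).
Jonas in UTC: 10:15-12:00, 14:45-22:00 (add 2h to convert from UTC-2).
Elena in UTC: 13:30-21:15 (add 7h to convert from UTC-7).
Hana in UTC: 10:15-12:30, 17:00-22:00 (subtract 1h to convert from UTC+1).
Quinn and Elena can make the full 13:45-14:45 slot — that's 2.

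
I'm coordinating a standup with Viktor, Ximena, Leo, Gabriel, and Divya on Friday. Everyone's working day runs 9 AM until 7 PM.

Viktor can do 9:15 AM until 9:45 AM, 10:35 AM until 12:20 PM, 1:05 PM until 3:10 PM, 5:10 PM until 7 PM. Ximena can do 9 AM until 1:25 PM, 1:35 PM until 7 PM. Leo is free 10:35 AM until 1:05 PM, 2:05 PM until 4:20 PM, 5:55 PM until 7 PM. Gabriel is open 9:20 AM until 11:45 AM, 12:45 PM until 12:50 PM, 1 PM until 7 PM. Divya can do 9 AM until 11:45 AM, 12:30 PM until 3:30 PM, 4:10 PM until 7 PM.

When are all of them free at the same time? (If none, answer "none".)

10:35-11:45, 14:05-15:10, 17:55-19:00

Viktor ∩ Ximena: 09:15-09:45, 10:35-12:20, 13:05-13:25, 13:35-15:10, 17:10-19:00.
Viktor ∩ Ximena ∩ Leo: 10:35-12:20, 14:05-15:10, 17:55-19:00.
Viktor ∩ Ximena ∩ Leo ∩ Gabriel: 10:35-11:45, 14:05-15:10, 17:55-19:00.
Viktor ∩ Ximena ∩ Leo ∩ Gabriel ∩ Divya: 10:35-11:45, 14:05-15:10, 17:55-19:00.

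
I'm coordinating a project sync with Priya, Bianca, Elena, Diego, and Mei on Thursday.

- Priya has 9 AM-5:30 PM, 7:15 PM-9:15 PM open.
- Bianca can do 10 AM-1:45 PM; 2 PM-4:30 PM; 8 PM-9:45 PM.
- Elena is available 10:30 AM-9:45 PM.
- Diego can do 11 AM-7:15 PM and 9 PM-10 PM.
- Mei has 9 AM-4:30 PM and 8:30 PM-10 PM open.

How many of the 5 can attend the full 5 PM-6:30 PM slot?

2

Elena and Diego can make the full 17:00-18:30 slot — that's 2.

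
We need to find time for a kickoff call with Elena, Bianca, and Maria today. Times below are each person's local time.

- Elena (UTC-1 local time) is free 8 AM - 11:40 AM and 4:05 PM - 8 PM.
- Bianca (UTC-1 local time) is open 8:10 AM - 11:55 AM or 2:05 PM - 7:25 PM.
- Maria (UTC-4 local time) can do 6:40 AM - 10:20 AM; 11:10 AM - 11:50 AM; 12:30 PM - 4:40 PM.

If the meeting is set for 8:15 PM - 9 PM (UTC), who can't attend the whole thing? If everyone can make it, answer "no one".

Elena in UTC: 09:00-12:40, 17:05-21:00 (add 1h to convert from UTC-1).
Bianca in UTC: 09:10-12:55, 15:05-20:25 (add 1h to convert from UTC-1).
Maria in UTC: 10:40-14:20, 15:10-15:50, 16:30-20:40 (add 4h to convert from UTC-4).
Elena: free for 20:15-21:00. Bianca: not fully free for 20:15-21:00. Maria: not fully free for 20:15-21:00.

Bianca, Maria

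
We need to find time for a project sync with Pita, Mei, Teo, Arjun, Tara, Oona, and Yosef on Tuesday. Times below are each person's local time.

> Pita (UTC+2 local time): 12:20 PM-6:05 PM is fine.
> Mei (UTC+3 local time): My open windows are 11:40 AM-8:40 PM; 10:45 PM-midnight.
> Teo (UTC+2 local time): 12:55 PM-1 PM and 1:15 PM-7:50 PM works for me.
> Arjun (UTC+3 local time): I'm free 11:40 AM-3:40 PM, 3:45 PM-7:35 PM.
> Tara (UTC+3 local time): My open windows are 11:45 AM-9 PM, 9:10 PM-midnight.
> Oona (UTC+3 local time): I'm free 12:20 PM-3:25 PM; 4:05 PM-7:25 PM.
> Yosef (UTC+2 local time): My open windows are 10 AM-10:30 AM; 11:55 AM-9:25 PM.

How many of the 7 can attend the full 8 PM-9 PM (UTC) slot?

Pita in UTC: 10:20-16:05 (subtract 2h to convert from UTC+2).
Mei in UTC: 08:40-17:40, 19:45-21:00 (subtract 3h to convert from UTC+3).
Teo in UTC: 10:55-11:00, 11:15-17:50 (subtract 2h to convert from UTC+2).
Arjun in UTC: 08:40-12:40, 12:45-16:35 (subtract 3h to convert from UTC+3).
Tara in UTC: 08:45-18:00, 18:10-21:00 (subtract 3h to convert from UTC+3).
Oona in UTC: 09:20-12:25, 13:05-16:25 (subtract 3h to convert from UTC+3).
Yosef in UTC: 08:00-08:30, 09:55-19:25 (subtract 2h to convert from UTC+2).
Mei and Tara can make the full 20:00-21:00 slot — that's 2.

2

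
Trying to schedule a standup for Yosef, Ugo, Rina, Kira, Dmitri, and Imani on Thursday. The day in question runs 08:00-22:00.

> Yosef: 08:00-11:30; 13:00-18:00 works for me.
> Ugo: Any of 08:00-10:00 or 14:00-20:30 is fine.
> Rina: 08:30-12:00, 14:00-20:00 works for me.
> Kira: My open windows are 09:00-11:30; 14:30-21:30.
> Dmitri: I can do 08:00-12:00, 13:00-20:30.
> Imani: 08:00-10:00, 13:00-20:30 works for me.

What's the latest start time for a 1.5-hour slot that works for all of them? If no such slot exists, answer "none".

16:30

Yosef ∩ Ugo: 08:00-10:00, 14:00-18:00.
Yosef ∩ Ugo ∩ Rina: 08:30-10:00, 14:00-18:00.
Yosef ∩ Ugo ∩ Rina ∩ Kira: 09:00-10:00, 14:30-18:00.
Yosef ∩ Ugo ∩ Rina ∩ Kira ∩ Dmitri: 09:00-10:00, 14:30-18:00.
Yosef ∩ Ugo ∩ Rina ∩ Kira ∩ Dmitri ∩ Imani: 09:00-10:00, 14:30-18:00.
Those are the intersection windows.
The last common window of at least 90 minutes is 14:30-18:00; a 90-minute meeting can start as late as 16:30 and still end by 18:00.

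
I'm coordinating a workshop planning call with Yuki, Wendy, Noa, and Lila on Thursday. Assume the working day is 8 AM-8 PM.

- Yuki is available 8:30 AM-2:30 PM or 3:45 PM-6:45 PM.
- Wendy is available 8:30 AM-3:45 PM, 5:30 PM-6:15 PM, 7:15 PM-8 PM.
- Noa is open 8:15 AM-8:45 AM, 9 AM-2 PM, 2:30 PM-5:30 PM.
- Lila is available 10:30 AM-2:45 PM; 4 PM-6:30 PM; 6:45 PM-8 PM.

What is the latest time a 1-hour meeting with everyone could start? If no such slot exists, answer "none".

Yuki ∩ Wendy: 08:30-14:30, 17:30-18:15.
Yuki ∩ Wendy ∩ Noa: 08:30-08:45, 09:00-14:00.
Yuki ∩ Wendy ∩ Noa ∩ Lila: 10:30-14:00.
The last common window of at least 60 minutes is 10:30-14:00; a 60-minute meeting can start as late as 13:00 and still end by 14:00.

13:00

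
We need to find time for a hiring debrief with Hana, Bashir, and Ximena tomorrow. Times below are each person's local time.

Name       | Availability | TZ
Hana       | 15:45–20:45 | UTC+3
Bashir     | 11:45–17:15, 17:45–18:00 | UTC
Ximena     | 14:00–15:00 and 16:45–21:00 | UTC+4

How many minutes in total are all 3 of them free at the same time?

255

Hana in UTC: 12:45-17:45 (subtract 3h to convert from UTC+3).
Bashir in UTC: 11:45-17:15, 17:45-18:00.
Ximena in UTC: 10:00-11:00, 12:45-17:00 (subtract 4h to convert from UTC+4).
Hana ∩ Bashir: 12:45-17:15.
Hana ∩ Bashir ∩ Ximena: 12:45-17:00.
That's a single block of 255 minutes.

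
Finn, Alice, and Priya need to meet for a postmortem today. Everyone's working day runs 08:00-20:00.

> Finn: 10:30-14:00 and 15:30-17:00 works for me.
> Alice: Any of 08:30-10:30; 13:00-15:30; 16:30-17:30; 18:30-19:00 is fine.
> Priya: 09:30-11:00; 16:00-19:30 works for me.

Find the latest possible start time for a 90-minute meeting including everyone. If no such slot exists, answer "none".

Finn ∩ Alice: 13:00-14:00, 16:30-17:00.
Finn ∩ Alice ∩ Priya: 16:30-17:00.
No common window is at least 90 minutes long.

none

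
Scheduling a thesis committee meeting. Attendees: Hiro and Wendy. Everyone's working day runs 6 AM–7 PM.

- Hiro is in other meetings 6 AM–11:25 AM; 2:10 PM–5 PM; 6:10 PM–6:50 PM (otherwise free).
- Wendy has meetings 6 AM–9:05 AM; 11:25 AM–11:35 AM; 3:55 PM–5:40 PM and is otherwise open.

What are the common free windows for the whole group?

Hiro free: 11:25-14:10, 17:00-18:10, 18:50-19:00 (invert busy blocks within the working day).
Wendy free: 09:05-11:25, 11:35-15:55, 17:40-19:00 (invert busy blocks within the working day).
Hiro ∩ Wendy: 11:35-14:10, 17:40-18:10, 18:50-19:00.

11:35-14:10, 17:40-18:10, 18:50-19:00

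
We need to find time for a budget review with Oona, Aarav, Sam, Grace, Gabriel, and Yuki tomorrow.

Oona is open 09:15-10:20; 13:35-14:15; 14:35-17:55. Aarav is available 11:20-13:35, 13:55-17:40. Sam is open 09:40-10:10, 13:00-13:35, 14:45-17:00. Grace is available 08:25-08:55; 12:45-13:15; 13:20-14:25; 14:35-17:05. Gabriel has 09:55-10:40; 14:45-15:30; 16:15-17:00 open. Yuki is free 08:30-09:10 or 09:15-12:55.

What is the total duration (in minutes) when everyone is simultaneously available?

0

Oona ∩ Aarav: 13:55-14:15, 14:35-17:40.
Oona ∩ Aarav ∩ Sam: 14:45-17:00.
Oona ∩ Aarav ∩ Sam ∩ Grace: 14:45-17:00.
Oona ∩ Aarav ∩ Sam ∩ Grace ∩ Gabriel: 14:45-15:30, 16:15-17:00.
Oona ∩ Aarav ∩ Sam ∩ Grace ∩ Gabriel ∩ Yuki: ∅.
There is no time when everyone is free.
There is no common window, so the total is 0 minutes.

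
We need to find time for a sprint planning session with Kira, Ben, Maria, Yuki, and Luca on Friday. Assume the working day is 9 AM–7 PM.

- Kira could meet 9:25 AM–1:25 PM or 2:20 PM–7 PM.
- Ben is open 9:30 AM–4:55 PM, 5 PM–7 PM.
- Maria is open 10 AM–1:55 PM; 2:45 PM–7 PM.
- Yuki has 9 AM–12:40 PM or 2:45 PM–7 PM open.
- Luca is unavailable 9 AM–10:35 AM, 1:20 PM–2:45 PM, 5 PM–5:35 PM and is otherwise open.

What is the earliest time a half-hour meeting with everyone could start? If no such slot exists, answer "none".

Kira free: 09:25-13:25, 14:20-19:00.
Ben free: 09:30-16:55, 17:00-19:00.
Maria free: 10:00-13:55, 14:45-19:00.
Yuki free: 09:00-12:40, 14:45-19:00.
Luca free: 10:35-13:20, 14:45-17:00, 17:35-19:00 (invert busy blocks within the working day).
Kira ∩ Ben: 09:30-13:25, 14:20-16:55, 17:00-19:00.
Kira ∩ Ben ∩ Maria: 10:00-13:25, 14:45-16:55, 17:00-19:00.
Kira ∩ Ben ∩ Maria ∩ Yuki: 10:00-12:40, 14:45-16:55, 17:00-19:00.
Kira ∩ Ben ∩ Maria ∩ Yuki ∩ Luca: 10:35-12:40, 14:45-16:55, 17:35-19:00.
The first common window of at least 30 minutes is 10:35-12:40, so the earliest start is 10:35.

10:35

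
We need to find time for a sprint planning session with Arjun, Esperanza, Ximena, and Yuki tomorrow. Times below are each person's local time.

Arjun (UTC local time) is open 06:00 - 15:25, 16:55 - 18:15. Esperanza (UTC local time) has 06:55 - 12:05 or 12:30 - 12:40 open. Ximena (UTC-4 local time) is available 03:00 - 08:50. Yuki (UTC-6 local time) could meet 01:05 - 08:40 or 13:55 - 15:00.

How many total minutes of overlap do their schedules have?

Arjun in UTC: 06:00-15:25, 16:55-18:15.
Esperanza in UTC: 06:55-12:05, 12:30-12:40.
Ximena in UTC: 07:00-12:50 (add 4h to convert from UTC-4).
Yuki in UTC: 07:05-14:40, 19:55-21:00 (add 6h to convert from UTC-6).
Arjun ∩ Esperanza: 06:55-12:05, 12:30-12:40.
Arjun ∩ Esperanza ∩ Ximena: 07:00-12:05, 12:30-12:40.
Arjun ∩ Esperanza ∩ Ximena ∩ Yuki: 07:05-12:05, 12:30-12:40.
Summing the common windows: 300 + 10 = 310 minutes.

310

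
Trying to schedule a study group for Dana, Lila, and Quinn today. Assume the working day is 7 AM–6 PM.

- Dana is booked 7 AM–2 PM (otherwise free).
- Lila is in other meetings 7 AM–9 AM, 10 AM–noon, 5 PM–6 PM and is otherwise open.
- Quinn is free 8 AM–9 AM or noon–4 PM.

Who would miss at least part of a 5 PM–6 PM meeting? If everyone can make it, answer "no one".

Lila, Quinn

Dana free: 14:00-18:00 (invert busy blocks within the working day).
Lila free: 09:00-10:00, 12:00-17:00 (invert busy blocks within the working day).
Quinn free: 08:00-09:00, 12:00-16:00.
Dana: free for 17:00-18:00. Lila: not fully free for 17:00-18:00. Quinn: not fully free for 17:00-18:00.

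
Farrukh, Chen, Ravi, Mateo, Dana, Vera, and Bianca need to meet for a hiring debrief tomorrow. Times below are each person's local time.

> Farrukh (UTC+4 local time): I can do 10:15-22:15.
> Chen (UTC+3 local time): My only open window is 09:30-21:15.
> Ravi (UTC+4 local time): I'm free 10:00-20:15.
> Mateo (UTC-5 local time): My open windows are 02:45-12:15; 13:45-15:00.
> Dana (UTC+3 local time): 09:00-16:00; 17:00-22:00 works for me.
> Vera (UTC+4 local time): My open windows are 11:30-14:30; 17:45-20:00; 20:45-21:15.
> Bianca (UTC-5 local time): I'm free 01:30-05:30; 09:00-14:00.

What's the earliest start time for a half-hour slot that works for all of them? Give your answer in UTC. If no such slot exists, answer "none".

07:45

Farrukh in UTC: 06:15-18:15 (subtract 4h to convert from UTC+4).
Chen in UTC: 06:30-18:15 (subtract 3h to convert from UTC+3).
Ravi in UTC: 06:00-16:15 (subtract 4h to convert from UTC+4).
Mateo in UTC: 07:45-17:15, 18:45-20:00 (add 5h to convert from UTC-5).
Dana in UTC: 06:00-13:00, 14:00-19:00 (subtract 3h to convert from UTC+3).
Vera in UTC: 07:30-10:30, 13:45-16:00, 16:45-17:15 (subtract 4h to convert from UTC+4).
Bianca in UTC: 06:30-10:30, 14:00-19:00 (add 5h to convert from UTC-5).
Farrukh ∩ Chen: 06:30-18:15.
Farrukh ∩ Chen ∩ Ravi: 06:30-16:15.
Farrukh ∩ Chen ∩ Ravi ∩ Mateo: 07:45-16:15.
Farrukh ∩ Chen ∩ Ravi ∩ Mateo ∩ Dana: 07:45-13:00, 14:00-16:15.
Farrukh ∩ Chen ∩ Ravi ∩ Mateo ∩ Dana ∩ Vera: 07:45-10:30, 14:00-16:00.
Farrukh ∩ Chen ∩ Ravi ∩ Mateo ∩ Dana ∩ Vera ∩ Bianca: 07:45-10:30, 14:00-16:00.
So the common availability across everyone is 07:45-10:30, 14:00-16:00.
The first common window of at least 30 minutes is 07:45-10:30, so the earliest start is 07:45.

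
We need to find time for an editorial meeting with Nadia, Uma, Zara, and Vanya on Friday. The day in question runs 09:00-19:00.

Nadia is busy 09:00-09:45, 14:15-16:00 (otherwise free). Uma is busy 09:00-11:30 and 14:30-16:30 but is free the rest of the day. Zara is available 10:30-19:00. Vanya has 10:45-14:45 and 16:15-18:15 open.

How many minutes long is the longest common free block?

165

Nadia free: 09:45-14:15, 16:00-19:00 (invert busy blocks within the working day).
Uma free: 11:30-14:30, 16:30-19:00 (invert busy blocks within the working day).
Zara free: 10:30-19:00.
Vanya free: 10:45-14:45, 16:15-18:15.
Nadia ∩ Uma: 11:30-14:15, 16:30-19:00.
Nadia ∩ Uma ∩ Zara: 11:30-14:15, 16:30-19:00.
Nadia ∩ Uma ∩ Zara ∩ Vanya: 11:30-14:15, 16:30-18:15.
Those are the intersection windows.
The longest is 11:30-14:15 at 165 minutes.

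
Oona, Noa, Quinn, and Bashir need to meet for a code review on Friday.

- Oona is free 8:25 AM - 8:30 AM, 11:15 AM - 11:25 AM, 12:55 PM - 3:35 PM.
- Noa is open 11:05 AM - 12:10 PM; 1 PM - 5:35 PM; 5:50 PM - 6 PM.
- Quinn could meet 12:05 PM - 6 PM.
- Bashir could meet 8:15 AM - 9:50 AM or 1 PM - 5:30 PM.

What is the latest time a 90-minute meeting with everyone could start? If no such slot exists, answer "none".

14:05

Oona ∩ Noa: 11:15-11:25, 13:00-15:35.
Oona ∩ Noa ∩ Quinn: 13:00-15:35.
Oona ∩ Noa ∩ Quinn ∩ Bashir: 13:00-15:35.
Those are the intersection windows.
The last common window of at least 90 minutes is 13:00-15:35; a 90-minute meeting can start as late as 14:05 and still end by 15:35.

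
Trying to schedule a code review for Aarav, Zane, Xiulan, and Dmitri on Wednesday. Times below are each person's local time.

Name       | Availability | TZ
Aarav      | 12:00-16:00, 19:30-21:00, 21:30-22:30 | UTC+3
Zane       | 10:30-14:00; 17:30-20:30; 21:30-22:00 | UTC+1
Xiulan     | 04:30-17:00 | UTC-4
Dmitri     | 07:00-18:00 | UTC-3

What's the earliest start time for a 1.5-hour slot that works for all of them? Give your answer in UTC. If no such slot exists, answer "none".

Aarav in UTC: 09:00-13:00, 16:30-18:00, 18:30-19:30 (subtract 3h to convert from UTC+3).
Zane in UTC: 09:30-13:00, 16:30-19:30, 20:30-21:00 (subtract 1h to convert from UTC+1).
Xiulan in UTC: 08:30-21:00 (add 4h to convert from UTC-4).
Dmitri in UTC: 10:00-21:00 (add 3h to convert from UTC-3).
Aarav ∩ Zane: 09:30-13:00, 16:30-18:00, 18:30-19:30.
Aarav ∩ Zane ∩ Xiulan: 09:30-13:00, 16:30-18:00, 18:30-19:30.
Aarav ∩ Zane ∩ Xiulan ∩ Dmitri: 10:00-13:00, 16:30-18:00, 18:30-19:30.
The first common window of at least 90 minutes is 10:00-13:00, so the earliest start is 10:00.

10:00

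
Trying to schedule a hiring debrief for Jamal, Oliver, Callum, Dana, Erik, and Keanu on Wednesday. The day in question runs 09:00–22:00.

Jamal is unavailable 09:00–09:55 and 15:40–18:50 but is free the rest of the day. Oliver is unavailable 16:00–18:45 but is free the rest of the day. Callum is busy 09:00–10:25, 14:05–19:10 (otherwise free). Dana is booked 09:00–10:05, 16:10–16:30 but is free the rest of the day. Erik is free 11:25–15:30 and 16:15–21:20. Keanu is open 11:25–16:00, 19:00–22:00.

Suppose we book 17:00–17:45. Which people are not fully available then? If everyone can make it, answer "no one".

Callum, Jamal, Keanu, Oliver

Jamal free: 09:55-15:40, 18:50-22:00 (invert busy blocks within the working day).
Oliver free: 09:00-16:00, 18:45-22:00 (invert busy blocks within the working day).
Callum free: 10:25-14:05, 19:10-22:00 (invert busy blocks within the working day).
Dana free: 10:05-16:10, 16:30-22:00 (invert busy blocks within the working day).
Erik free: 11:25-15:30, 16:15-21:20.
Keanu free: 11:25-16:00, 19:00-22:00.
Jamal: not fully free for 17:00-17:45. Oliver: not fully free for 17:00-17:45. Callum: not fully free for 17:00-17:45. Dana: free for 17:00-17:45. Erik: free for 17:00-17:45. Keanu: not fully free for 17:00-17:45.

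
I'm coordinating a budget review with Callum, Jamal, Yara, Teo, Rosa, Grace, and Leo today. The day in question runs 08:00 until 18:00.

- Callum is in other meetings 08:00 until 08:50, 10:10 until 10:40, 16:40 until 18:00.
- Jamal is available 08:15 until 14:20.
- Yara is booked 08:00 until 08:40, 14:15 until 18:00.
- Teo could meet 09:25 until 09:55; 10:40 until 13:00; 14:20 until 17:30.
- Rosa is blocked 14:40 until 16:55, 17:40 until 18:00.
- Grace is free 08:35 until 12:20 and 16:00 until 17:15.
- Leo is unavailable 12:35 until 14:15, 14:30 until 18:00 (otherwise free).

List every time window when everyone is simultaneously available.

Callum free: 08:50-10:10, 10:40-16:40 (invert busy blocks within the working day).
Jamal free: 08:15-14:20.
Yara free: 08:40-14:15 (invert busy blocks within the working day).
Teo free: 09:25-09:55, 10:40-13:00, 14:20-17:30.
Rosa free: 08:00-14:40, 16:55-17:40 (invert busy blocks within the working day).
Grace free: 08:35-12:20, 16:00-17:15.
Leo free: 08:00-12:35, 14:15-14:30 (invert busy blocks within the working day).
Callum ∩ Jamal: 08:50-10:10, 10:40-14:20.
Callum ∩ Jamal ∩ Yara: 08:50-10:10, 10:40-14:15.
Callum ∩ Jamal ∩ Yara ∩ Teo: 09:25-09:55, 10:40-13:00.
Callum ∩ Jamal ∩ Yara ∩ Teo ∩ Rosa: 09:25-09:55, 10:40-13:00.
Callum ∩ Jamal ∩ Yara ∩ Teo ∩ Rosa ∩ Grace: 09:25-09:55, 10:40-12:20.
Callum ∩ Jamal ∩ Yara ∩ Teo ∩ Rosa ∩ Grace ∩ Leo: 09:25-09:55, 10:40-12:20.
Those are the intersection windows.

09:25-09:55, 10:40-12:20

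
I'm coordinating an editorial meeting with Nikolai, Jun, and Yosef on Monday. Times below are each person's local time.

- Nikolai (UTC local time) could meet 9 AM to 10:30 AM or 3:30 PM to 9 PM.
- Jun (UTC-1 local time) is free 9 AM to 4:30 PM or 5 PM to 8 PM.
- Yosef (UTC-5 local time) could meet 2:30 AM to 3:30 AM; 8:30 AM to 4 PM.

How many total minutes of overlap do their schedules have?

Nikolai in UTC: 09:00-10:30, 15:30-21:00.
Jun in UTC: 10:00-17:30, 18:00-21:00 (add 1h to convert from UTC-1).
Yosef in UTC: 07:30-08:30, 13:30-21:00 (add 5h to convert from UTC-5).
Nikolai ∩ Jun: 10:00-10:30, 15:30-17:30, 18:00-21:00.
Nikolai ∩ Jun ∩ Yosef: 15:30-17:30, 18:00-21:00.
Summing the common windows: 120 + 180 = 300 minutes.

300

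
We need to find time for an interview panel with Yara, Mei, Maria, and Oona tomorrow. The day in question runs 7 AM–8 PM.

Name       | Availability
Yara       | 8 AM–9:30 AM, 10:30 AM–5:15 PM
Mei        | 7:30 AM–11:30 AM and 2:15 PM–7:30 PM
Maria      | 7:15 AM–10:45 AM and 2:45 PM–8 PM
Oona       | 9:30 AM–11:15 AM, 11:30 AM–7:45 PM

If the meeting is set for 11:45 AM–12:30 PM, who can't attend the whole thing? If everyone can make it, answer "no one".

Yara: free for 11:45-12:30. Mei: not fully free for 11:45-12:30. Maria: not fully free for 11:45-12:30. Oona: free for 11:45-12:30.

Maria, Mei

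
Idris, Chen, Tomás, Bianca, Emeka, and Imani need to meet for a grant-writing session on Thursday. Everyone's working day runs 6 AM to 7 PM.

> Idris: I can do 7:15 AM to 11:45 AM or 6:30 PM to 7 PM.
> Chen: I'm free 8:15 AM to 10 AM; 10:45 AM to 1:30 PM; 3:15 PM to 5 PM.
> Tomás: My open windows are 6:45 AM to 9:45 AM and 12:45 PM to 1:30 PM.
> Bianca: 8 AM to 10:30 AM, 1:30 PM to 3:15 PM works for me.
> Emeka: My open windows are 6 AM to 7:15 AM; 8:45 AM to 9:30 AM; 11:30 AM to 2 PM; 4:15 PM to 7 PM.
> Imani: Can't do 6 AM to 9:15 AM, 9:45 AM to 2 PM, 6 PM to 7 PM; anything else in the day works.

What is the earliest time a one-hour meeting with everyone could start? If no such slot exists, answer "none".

none

Idris free: 07:15-11:45, 18:30-19:00.
Chen free: 08:15-10:00, 10:45-13:30, 15:15-17:00.
Tomás free: 06:45-09:45, 12:45-13:30.
Bianca free: 08:00-10:30, 13:30-15:15.
Emeka free: 06:00-07:15, 08:45-09:30, 11:30-14:00, 16:15-19:00.
Imani free: 09:15-09:45, 14:00-18:00 (invert busy blocks within the working day).
Idris ∩ Chen: 08:15-10:00, 10:45-11:45.
Idris ∩ Chen ∩ Tomás: 08:15-09:45.
Idris ∩ Chen ∩ Tomás ∩ Bianca: 08:15-09:45.
Idris ∩ Chen ∩ Tomás ∩ Bianca ∩ Emeka: 08:45-09:30.
Idris ∩ Chen ∩ Tomás ∩ Bianca ∩ Emeka ∩ Imani: 09:15-09:30.
No common window is at least 60 minutes long.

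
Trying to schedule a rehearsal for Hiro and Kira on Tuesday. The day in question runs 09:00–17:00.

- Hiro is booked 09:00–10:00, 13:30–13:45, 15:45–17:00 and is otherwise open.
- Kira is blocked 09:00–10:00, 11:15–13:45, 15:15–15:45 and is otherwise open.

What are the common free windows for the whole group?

Hiro free: 10:00-13:30, 13:45-15:45 (invert busy blocks within the working day).
Kira free: 10:00-11:15, 13:45-15:15, 15:45-17:00 (invert busy blocks within the working day).
Hiro ∩ Kira: 10:00-11:15, 13:45-15:15.
So the common availability across everyone is 10:00-11:15, 13:45-15:15.

10:00-11:15, 13:45-15:15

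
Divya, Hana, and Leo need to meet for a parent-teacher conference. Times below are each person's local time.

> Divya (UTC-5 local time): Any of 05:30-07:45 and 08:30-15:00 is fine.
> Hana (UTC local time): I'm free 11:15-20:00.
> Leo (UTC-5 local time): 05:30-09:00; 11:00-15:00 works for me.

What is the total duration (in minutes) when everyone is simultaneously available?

Divya in UTC: 10:30-12:45, 13:30-20:00 (add 5h to convert from UTC-5).
Hana in UTC: 11:15-20:00.
Leo in UTC: 10:30-14:00, 16:00-20:00 (add 5h to convert from UTC-5).
Divya ∩ Hana: 11:15-12:45, 13:30-20:00.
Divya ∩ Hana ∩ Leo: 11:15-12:45, 13:30-14:00, 16:00-20:00.
Summing the common windows: 90 + 30 + 240 = 360 minutes.

360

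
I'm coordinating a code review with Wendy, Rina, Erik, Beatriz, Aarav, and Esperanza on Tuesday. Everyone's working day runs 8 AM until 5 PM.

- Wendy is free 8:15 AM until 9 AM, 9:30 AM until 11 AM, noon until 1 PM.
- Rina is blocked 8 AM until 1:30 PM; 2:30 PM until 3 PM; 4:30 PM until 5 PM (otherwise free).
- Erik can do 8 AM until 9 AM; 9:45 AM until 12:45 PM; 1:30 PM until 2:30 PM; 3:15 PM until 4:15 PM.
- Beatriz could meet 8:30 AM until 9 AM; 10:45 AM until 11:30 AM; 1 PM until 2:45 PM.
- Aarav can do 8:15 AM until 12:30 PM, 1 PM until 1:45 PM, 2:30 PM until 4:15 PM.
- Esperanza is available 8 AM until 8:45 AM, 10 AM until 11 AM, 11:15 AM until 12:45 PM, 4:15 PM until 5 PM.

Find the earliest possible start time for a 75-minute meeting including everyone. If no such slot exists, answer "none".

none

Wendy free: 08:15-09:00, 09:30-11:00, 12:00-13:00.
Rina free: 13:30-14:30, 15:00-16:30 (invert busy blocks within the working day).
Erik free: 08:00-09:00, 09:45-12:45, 13:30-14:30, 15:15-16:15.
Beatriz free: 08:30-09:00, 10:45-11:30, 13:00-14:45.
Aarav free: 08:15-12:30, 13:00-13:45, 14:30-16:15.
Esperanza free: 08:00-08:45, 10:00-11:00, 11:15-12:45, 16:15-17:00.
Wendy ∩ Rina: ∅.
Wendy ∩ Rina ∩ Erik: ∅.
Wendy ∩ Rina ∩ Erik ∩ Beatriz: ∅.
Wendy ∩ Rina ∩ Erik ∩ Beatriz ∩ Aarav: ∅.
Wendy ∩ Rina ∩ Erik ∩ Beatriz ∩ Aarav ∩ Esperanza: ∅.
There is no time when everyone is free.
No common window is at least 75 minutes long.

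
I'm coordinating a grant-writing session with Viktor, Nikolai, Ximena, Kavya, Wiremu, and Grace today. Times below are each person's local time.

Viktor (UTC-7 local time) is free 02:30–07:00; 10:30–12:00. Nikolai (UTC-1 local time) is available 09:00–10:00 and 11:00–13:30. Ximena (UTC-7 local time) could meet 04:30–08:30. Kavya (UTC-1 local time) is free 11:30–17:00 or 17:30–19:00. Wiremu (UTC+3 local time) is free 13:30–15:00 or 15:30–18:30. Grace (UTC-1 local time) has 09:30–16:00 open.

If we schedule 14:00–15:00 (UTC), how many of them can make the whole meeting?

Viktor in UTC: 09:30-14:00, 17:30-19:00 (add 7h to convert from UTC-7).
Nikolai in UTC: 10:00-11:00, 12:00-14:30 (add 1h to convert from UTC-1).
Ximena in UTC: 11:30-15:30 (add 7h to convert from UTC-7).
Kavya in UTC: 12:30-18:00, 18:30-20:00 (add 1h to convert from UTC-1).
Wiremu in UTC: 10:30-12:00, 12:30-15:30 (subtract 3h to convert from UTC+3).
Grace in UTC: 10:30-17:00 (add 1h to convert from UTC-1).
Ximena, Kavya, Wiremu, and Grace can make the full 14:00-15:00 slot — that's 4.

4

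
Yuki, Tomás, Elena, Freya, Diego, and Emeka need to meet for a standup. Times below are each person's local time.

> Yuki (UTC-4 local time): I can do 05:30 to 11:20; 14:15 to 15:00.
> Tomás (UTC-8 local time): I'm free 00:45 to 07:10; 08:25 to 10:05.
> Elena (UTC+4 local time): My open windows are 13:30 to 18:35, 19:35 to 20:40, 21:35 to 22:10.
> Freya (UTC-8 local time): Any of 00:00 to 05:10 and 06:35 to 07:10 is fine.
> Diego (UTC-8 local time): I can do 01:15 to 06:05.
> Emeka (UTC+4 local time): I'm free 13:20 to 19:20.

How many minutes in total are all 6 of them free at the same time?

220

Yuki in UTC: 09:30-15:20, 18:15-19:00 (add 4h to convert from UTC-4).
Tomás in UTC: 08:45-15:10, 16:25-18:05 (add 8h to convert from UTC-8).
Elena in UTC: 09:30-14:35, 15:35-16:40, 17:35-18:10 (subtract 4h to convert from UTC+4).
Freya in UTC: 08:00-13:10, 14:35-15:10 (add 8h to convert from UTC-8).
Diego in UTC: 09:15-14:05 (add 8h to convert from UTC-8).
Emeka in UTC: 09:20-15:20 (subtract 4h to convert from UTC+4).
Yuki ∩ Tomás: 09:30-15:10.
Yuki ∩ Tomás ∩ Elena: 09:30-14:35.
Yuki ∩ Tomás ∩ Elena ∩ Freya: 09:30-13:10.
Yuki ∩ Tomás ∩ Elena ∩ Freya ∩ Diego: 09:30-13:10.
Yuki ∩ Tomás ∩ Elena ∩ Freya ∩ Diego ∩ Emeka: 09:30-13:10.
That's a single block of 220 minutes.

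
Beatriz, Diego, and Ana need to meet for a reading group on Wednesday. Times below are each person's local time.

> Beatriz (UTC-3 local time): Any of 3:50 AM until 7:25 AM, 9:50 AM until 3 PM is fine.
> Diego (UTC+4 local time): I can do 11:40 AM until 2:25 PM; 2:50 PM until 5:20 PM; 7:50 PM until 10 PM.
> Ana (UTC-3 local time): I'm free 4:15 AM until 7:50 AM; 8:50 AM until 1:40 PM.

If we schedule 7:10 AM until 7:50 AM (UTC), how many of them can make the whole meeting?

1

Beatriz in UTC: 06:50-10:25, 12:50-18:00 (add 3h to convert from UTC-3).
Diego in UTC: 07:40-10:25, 10:50-13:20, 15:50-18:00 (subtract 4h to convert from UTC+4).
Ana in UTC: 07:15-10:50, 11:50-16:40 (add 3h to convert from UTC-3).
Beatriz can make the full 07:10-07:50 slot — that's 1.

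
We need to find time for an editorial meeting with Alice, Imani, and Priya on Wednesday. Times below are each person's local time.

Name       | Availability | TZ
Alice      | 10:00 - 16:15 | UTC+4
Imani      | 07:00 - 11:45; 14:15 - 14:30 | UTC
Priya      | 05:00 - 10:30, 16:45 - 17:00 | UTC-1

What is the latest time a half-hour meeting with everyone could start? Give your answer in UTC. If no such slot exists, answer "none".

Alice in UTC: 06:00-12:15 (subtract 4h to convert from UTC+4).
Imani in UTC: 07:00-11:45, 14:15-14:30.
Priya in UTC: 06:00-11:30, 17:45-18:00 (add 1h to convert from UTC-1).
Alice ∩ Imani: 07:00-11:45.
Alice ∩ Imani ∩ Priya: 07:00-11:30.
So the common availability across everyone is 07:00-11:30.
The last common window of at least 30 minutes is 07:00-11:30; a 30-minute meeting can start as late as 11:00 and still end by 11:30.

11:00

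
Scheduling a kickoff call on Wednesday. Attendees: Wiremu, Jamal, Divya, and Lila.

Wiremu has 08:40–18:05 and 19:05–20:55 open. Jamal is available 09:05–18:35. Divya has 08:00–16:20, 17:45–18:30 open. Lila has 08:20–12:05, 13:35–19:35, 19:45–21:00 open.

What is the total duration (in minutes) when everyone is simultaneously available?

365

Wiremu ∩ Jamal: 09:05-18:05.
Wiremu ∩ Jamal ∩ Divya: 09:05-16:20, 17:45-18:05.
Wiremu ∩ Jamal ∩ Divya ∩ Lila: 09:05-12:05, 13:35-16:20, 17:45-18:05.
Summing the common windows: 180 + 165 + 20 = 365 minutes.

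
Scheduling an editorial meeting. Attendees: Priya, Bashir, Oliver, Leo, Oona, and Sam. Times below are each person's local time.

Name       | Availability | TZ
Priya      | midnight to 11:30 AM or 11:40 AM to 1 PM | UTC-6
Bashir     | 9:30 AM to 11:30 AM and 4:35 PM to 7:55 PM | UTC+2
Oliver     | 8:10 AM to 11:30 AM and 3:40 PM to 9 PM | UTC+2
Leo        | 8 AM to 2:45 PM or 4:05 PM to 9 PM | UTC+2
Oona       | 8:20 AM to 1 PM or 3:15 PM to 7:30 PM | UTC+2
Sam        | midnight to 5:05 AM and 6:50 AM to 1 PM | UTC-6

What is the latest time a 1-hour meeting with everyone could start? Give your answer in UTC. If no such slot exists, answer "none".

16:30

Priya in UTC: 06:00-17:30, 17:40-19:00 (add 6h to convert from UTC-6).
Bashir in UTC: 07:30-09:30, 14:35-17:55 (subtract 2h to convert from UTC+2).
Oliver in UTC: 06:10-09:30, 13:40-19:00 (subtract 2h to convert from UTC+2).
Leo in UTC: 06:00-12:45, 14:05-19:00 (subtract 2h to convert from UTC+2).
Oona in UTC: 06:20-11:00, 13:15-17:30 (subtract 2h to convert from UTC+2).
Sam in UTC: 06:00-11:05, 12:50-19:00 (add 6h to convert from UTC-6).
Priya ∩ Bashir: 07:30-09:30, 14:35-17:30, 17:40-17:55.
Priya ∩ Bashir ∩ Oliver: 07:30-09:30, 14:35-17:30, 17:40-17:55.
Priya ∩ Bashir ∩ Oliver ∩ Leo: 07:30-09:30, 14:35-17:30, 17:40-17:55.
Priya ∩ Bashir ∩ Oliver ∩ Leo ∩ Oona: 07:30-09:30, 14:35-17:30.
Priya ∩ Bashir ∩ Oliver ∩ Leo ∩ Oona ∩ Sam: 07:30-09:30, 14:35-17:30.
The last common window of at least 60 minutes is 14:35-17:30; a 60-minute meeting can start as late as 16:30 and still end by 17:30.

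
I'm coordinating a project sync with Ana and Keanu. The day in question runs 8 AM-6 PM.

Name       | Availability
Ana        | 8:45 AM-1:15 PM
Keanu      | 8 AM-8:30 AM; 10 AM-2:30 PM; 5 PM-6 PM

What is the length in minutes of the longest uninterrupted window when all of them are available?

195

Ana ∩ Keanu: 10:00-13:15.
The longest is 10:00-13:15 at 195 minutes.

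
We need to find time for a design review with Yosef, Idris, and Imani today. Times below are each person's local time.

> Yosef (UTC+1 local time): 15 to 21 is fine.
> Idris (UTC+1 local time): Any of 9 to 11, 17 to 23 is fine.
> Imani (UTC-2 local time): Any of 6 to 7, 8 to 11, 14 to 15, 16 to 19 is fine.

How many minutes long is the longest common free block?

120

Yosef in UTC: 14:00-20:00 (subtract 1h to convert from UTC+1).
Idris in UTC: 08:00-10:00, 16:00-22:00 (subtract 1h to convert from UTC+1).
Imani in UTC: 08:00-09:00, 10:00-13:00, 16:00-17:00, 18:00-21:00 (add 2h to convert from UTC-2).
Yosef ∩ Idris: 16:00-20:00.
Yosef ∩ Idris ∩ Imani: 16:00-17:00, 18:00-20:00.
The longest is 18:00-20:00 at 120 minutes.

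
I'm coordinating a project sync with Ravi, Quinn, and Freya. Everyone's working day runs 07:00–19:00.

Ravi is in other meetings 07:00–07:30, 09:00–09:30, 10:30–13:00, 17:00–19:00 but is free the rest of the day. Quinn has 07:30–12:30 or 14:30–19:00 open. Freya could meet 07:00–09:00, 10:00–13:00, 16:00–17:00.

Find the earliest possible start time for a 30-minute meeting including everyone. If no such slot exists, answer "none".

07:30

Ravi free: 07:30-09:00, 09:30-10:30, 13:00-17:00 (invert busy blocks within the working day).
Quinn free: 07:30-12:30, 14:30-19:00.
Freya free: 07:00-09:00, 10:00-13:00, 16:00-17:00.
Ravi ∩ Quinn: 07:30-09:00, 09:30-10:30, 14:30-17:00.
Ravi ∩ Quinn ∩ Freya: 07:30-09:00, 10:00-10:30, 16:00-17:00.
Those are the intersection windows.
The first common window of at least 30 minutes is 07:30-09:00, so the earliest start is 07:30.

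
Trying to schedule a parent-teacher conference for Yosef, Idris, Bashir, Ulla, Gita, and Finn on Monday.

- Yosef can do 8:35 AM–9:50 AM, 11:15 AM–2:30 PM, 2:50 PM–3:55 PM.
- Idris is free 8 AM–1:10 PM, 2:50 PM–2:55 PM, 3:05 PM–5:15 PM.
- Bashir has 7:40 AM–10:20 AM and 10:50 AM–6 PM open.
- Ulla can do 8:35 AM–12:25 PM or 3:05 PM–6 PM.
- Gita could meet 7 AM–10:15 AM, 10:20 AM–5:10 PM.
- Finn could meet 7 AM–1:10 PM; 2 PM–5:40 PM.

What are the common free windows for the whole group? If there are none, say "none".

08:35-09:50, 11:15-12:25, 15:05-15:55

Yosef ∩ Idris: 08:35-09:50, 11:15-13:10, 14:50-14:55, 15:05-15:55.
Yosef ∩ Idris ∩ Bashir: 08:35-09:50, 11:15-13:10, 14:50-14:55, 15:05-15:55.
Yosef ∩ Idris ∩ Bashir ∩ Ulla: 08:35-09:50, 11:15-12:25, 15:05-15:55.
Yosef ∩ Idris ∩ Bashir ∩ Ulla ∩ Gita: 08:35-09:50, 11:15-12:25, 15:05-15:55.
Yosef ∩ Idris ∩ Bashir ∩ Ulla ∩ Gita ∩ Finn: 08:35-09:50, 11:15-12:25, 15:05-15:55.
So the common availability across everyone is 08:35-09:50, 11:15-12:25, 15:05-15:55.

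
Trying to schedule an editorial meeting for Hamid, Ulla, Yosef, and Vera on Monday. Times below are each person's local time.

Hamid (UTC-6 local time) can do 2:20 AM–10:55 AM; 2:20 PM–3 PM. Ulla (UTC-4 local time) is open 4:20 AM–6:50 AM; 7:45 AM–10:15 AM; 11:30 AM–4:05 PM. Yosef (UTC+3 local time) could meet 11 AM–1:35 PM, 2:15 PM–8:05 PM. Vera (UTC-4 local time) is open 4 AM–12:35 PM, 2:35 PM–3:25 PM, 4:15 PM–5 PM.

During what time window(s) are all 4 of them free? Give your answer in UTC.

Hamid in UTC: 08:20-16:55, 20:20-21:00 (add 6h to convert from UTC-6).
Ulla in UTC: 08:20-10:50, 11:45-14:15, 15:30-20:05 (add 4h to convert from UTC-4).
Yosef in UTC: 08:00-10:35, 11:15-17:05 (subtract 3h to convert from UTC+3).
Vera in UTC: 08:00-16:35, 18:35-19:25, 20:15-21:00 (add 4h to convert from UTC-4).
Hamid ∩ Ulla: 08:20-10:50, 11:45-14:15, 15:30-16:55.
Hamid ∩ Ulla ∩ Yosef: 08:20-10:35, 11:45-14:15, 15:30-16:55.
Hamid ∩ Ulla ∩ Yosef ∩ Vera: 08:20-10:35, 11:45-14:15, 15:30-16:35.

08:20-10:35, 11:45-14:15, 15:30-16:35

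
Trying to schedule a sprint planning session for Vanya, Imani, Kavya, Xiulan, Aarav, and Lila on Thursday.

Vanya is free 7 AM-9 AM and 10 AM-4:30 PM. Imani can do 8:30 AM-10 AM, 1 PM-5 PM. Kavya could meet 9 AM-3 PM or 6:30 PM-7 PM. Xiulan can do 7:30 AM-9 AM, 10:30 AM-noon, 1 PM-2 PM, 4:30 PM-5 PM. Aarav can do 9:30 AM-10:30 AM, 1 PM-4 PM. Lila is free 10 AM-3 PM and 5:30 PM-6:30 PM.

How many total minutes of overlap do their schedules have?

Vanya ∩ Imani: 08:30-09:00, 13:00-16:30.
Vanya ∩ Imani ∩ Kavya: 13:00-15:00.
Vanya ∩ Imani ∩ Kavya ∩ Xiulan: 13:00-14:00.
Vanya ∩ Imani ∩ Kavya ∩ Xiulan ∩ Aarav: 13:00-14:00.
Vanya ∩ Imani ∩ Kavya ∩ Xiulan ∩ Aarav ∩ Lila: 13:00-14:00.
So the common availability across everyone is 13:00-14:00.
That's a single block of 60 minutes.

60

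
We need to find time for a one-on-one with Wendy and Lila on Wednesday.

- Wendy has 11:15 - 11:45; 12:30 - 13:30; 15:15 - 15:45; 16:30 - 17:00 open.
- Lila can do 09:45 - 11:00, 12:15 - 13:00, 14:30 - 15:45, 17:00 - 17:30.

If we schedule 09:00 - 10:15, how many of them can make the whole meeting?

0

nobody can make the full 09:00-10:15 slot — that's 0.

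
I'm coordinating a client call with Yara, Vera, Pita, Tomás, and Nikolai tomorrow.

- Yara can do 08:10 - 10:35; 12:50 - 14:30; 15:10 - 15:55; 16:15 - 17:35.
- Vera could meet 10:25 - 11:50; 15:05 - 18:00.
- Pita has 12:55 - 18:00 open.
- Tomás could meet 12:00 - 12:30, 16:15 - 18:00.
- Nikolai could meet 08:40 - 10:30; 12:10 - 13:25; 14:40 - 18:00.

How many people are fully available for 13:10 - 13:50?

Yara and Pita can make the full 13:10-13:50 slot — that's 2.

2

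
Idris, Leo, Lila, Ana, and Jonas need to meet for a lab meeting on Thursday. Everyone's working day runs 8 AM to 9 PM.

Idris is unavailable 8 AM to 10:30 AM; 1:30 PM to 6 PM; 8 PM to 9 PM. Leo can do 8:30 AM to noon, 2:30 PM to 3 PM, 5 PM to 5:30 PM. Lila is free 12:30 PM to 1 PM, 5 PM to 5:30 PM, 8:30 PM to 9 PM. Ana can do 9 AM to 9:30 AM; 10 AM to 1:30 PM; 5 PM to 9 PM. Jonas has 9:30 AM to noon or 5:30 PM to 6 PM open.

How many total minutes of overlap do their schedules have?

0

Idris free: 10:30-13:30, 18:00-20:00 (invert busy blocks within the working day).
Leo free: 08:30-12:00, 14:30-15:00, 17:00-17:30.
Lila free: 12:30-13:00, 17:00-17:30, 20:30-21:00.
Ana free: 09:00-09:30, 10:00-13:30, 17:00-21:00.
Jonas free: 09:30-12:00, 17:30-18:00.
Idris ∩ Leo: 10:30-12:00.
Idris ∩ Leo ∩ Lila: ∅.
Idris ∩ Leo ∩ Lila ∩ Ana: ∅.
Idris ∩ Leo ∩ Lila ∩ Ana ∩ Jonas: ∅.
There is no time when everyone is free.
There is no common window, so the total is 0 minutes.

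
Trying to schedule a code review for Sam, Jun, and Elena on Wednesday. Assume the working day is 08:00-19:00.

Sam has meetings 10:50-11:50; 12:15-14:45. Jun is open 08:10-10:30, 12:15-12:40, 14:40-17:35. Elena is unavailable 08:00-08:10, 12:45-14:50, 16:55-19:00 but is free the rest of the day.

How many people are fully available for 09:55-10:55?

Sam free: 08:00-10:50, 11:50-12:15, 14:45-19:00 (invert busy blocks within the working day).
Jun free: 08:10-10:30, 12:15-12:40, 14:40-17:35.
Elena free: 08:10-12:45, 14:50-16:55 (invert busy blocks within the working day).
Elena can make the full 09:55-10:55 slot — that's 1.

1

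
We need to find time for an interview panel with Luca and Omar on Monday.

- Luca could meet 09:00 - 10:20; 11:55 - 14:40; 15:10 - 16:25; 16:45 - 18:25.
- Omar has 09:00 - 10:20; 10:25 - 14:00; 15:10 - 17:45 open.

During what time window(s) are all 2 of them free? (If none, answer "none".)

Luca ∩ Omar: 09:00-10:20, 11:55-14:00, 15:10-16:25, 16:45-17:45.
So the common availability across everyone is 09:00-10:20, 11:55-14:00, 15:10-16:25, 16:45-17:45.

09:00-10:20, 11:55-14:00, 15:10-16:25, 16:45-17:45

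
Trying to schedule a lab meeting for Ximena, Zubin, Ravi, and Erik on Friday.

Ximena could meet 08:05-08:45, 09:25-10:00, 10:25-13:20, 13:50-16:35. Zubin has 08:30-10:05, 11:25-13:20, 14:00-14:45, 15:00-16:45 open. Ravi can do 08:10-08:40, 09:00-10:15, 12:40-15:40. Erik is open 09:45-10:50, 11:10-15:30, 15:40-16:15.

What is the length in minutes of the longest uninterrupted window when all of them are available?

Ximena ∩ Zubin: 08:30-08:45, 09:25-10:00, 11:25-13:20, 14:00-14:45, 15:00-16:35.
Ximena ∩ Zubin ∩ Ravi: 08:30-08:40, 09:25-10:00, 12:40-13:20, 14:00-14:45, 15:00-15:40.
Ximena ∩ Zubin ∩ Ravi ∩ Erik: 09:45-10:00, 12:40-13:20, 14:00-14:45, 15:00-15:30.
The longest is 14:00-14:45 at 45 minutes.

45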